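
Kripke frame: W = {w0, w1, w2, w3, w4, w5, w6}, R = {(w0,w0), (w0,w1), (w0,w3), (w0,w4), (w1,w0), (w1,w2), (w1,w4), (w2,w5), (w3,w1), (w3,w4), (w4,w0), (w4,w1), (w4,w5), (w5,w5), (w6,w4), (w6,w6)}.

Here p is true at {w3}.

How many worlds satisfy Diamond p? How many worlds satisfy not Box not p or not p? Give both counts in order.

For Diamond p:
w0: successors {w0, w1, w3, w4}; p there: w0:F, w1:F, w3:T, w4:F. ✓
w1: successors {w0, w2, w4}; p there: w0:F, w2:F, w4:F. ✗
w2: successors {w5}; p there: w5:F. ✗
w3: successors {w1, w4}; p there: w1:F, w4:F. ✗
w4: successors {w0, w1, w5}; p there: w0:F, w1:F, w5:F. ✗
w5: successors {w5}; p there: w5:F. ✗
w6: successors {w4, w6}; p there: w4:F, w6:F. ✗
— 1 world.
For not Box not p or not p:
w0: not Box not p is T, not p is T. ✓
w1: not Box not p is F, not p is T. ✓
w2: not Box not p is F, not p is T. ✓
w3: not Box not p is F, not p is F. ✗
w4: not Box not p is F, not p is T. ✓
w5: not Box not p is F, not p is T. ✓
w6: not Box not p is F, not p is T. ✓
— 6 worlds.

1 and 6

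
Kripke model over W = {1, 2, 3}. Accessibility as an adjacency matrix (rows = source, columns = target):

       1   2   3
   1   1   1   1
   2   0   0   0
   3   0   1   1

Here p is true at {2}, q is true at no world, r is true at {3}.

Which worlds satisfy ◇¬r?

1: successors {1, 2, 3}; ¬r there: 1:T, 2:T, 3:F. ✓
2: no successors, so ◇¬r fails. ✗
3: successors {2, 3}; ¬r there: 2:T, 3:F. ✓

{1, 3}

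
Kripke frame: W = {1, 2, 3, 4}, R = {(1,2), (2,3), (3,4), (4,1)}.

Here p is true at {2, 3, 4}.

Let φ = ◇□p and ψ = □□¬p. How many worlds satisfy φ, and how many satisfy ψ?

For ◇□p:
1: successors {2}; □p there: 2:T. ✓
2: successors {3}; □p there: 3:T. ✓
3: successors {4}; □p there: 4:F. ✗
4: successors {1}; □p there: 1:T. ✓
— 3 worlds.
For □□¬p:
1: successors {2}; □¬p there: 2:F. ✗
2: successors {3}; □¬p there: 3:F. ✗
3: successors {4}; □¬p there: 4:T. ✓
4: successors {1}; □¬p there: 1:F. ✗
— 1 world.

3 and 1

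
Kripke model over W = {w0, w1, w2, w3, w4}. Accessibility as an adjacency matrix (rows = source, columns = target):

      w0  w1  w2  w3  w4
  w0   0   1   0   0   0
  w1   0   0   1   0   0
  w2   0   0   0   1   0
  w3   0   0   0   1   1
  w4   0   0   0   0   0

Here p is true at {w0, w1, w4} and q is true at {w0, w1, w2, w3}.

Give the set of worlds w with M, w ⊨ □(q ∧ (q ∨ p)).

{w0, w1, w2, w4}

w0: successors {w1}; q ∧ (q ∨ p) there: w1:T. ✓
w1: successors {w2}; q ∧ (q ∨ p) there: w2:T. ✓
w2: successors {w3}; q ∧ (q ∨ p) there: w3:T. ✓
w3: successors {w3, w4}; q ∧ (q ∨ p) there: w3:T, w4:F. ✗
w4: no successors, so □(q ∧ (q ∨ p)) holds vacuously. ✓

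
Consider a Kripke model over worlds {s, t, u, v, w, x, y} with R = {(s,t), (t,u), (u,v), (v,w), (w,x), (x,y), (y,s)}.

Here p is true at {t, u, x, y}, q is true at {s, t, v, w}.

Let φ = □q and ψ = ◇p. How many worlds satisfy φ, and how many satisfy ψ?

4 and 4

For □q:
s: successors {t}; q there: t:T. ✓
t: successors {u}; q there: u:F. ✗
u: successors {v}; q there: v:T. ✓
v: successors {w}; q there: w:T. ✓
w: successors {x}; q there: x:F. ✗
x: successors {y}; q there: y:F. ✗
y: successors {s}; q there: s:T. ✓
— 4 worlds.
For ◇p:
s: successors {t}; p there: t:T. ✓
t: successors {u}; p there: u:T. ✓
u: successors {v}; p there: v:F. ✗
v: successors {w}; p there: w:F. ✗
w: successors {x}; p there: x:T. ✓
x: successors {y}; p there: y:T. ✓
y: successors {s}; p there: s:F. ✗
— 4 worlds.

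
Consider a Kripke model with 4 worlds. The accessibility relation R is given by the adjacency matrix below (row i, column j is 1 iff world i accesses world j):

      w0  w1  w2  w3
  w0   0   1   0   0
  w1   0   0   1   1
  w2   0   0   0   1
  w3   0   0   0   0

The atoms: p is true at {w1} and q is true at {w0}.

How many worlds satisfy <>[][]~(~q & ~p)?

2

w0: successors {w1}; [][]~(~q & ~p) there: w1:F. ✗
w1: successors {w2, w3}; [][]~(~q & ~p) there: w2:T, w3:T. ✓
w2: successors {w3}; [][]~(~q & ~p) there: w3:T. ✓
w3: no successors, so <>[][]~(~q & ~p) fails. ✗
Satisfying worlds: {w1, w2}.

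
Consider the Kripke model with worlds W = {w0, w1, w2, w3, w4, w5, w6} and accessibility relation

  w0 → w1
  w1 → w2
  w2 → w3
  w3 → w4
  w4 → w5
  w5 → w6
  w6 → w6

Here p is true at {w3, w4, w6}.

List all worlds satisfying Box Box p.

w0: successors {w1}; Box p there: w1:F. ✗
w1: successors {w2}; Box p there: w2:T. ✓
w2: successors {w3}; Box p there: w3:T. ✓
w3: successors {w4}; Box p there: w4:F. ✗
w4: successors {w5}; Box p there: w5:T. ✓
w5: successors {w6}; Box p there: w6:T. ✓
w6: successors {w6}; Box p there: w6:T. ✓

{w1, w2, w4, w5, w6}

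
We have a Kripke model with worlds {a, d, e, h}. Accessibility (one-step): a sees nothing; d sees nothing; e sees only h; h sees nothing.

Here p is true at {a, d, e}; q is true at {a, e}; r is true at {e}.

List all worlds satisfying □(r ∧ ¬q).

a: no successors, so □(r ∧ ¬q) holds vacuously. ✓
d: no successors, so □(r ∧ ¬q) holds vacuously. ✓
e: successors {h}; r ∧ ¬q there: h:F. ✗
h: no successors, so □(r ∧ ¬q) holds vacuously. ✓

{a, d, h}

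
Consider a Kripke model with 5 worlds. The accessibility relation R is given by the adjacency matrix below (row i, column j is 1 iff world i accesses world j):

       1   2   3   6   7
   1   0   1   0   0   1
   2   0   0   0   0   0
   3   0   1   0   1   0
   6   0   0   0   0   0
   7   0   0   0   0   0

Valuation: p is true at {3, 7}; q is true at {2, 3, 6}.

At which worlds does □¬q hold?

{2, 6, 7}

1: successors {2, 7}; ¬q there: 2:F, 7:T. ✗
2: no successors, so □¬q holds vacuously. ✓
3: successors {2, 6}; ¬q there: 2:F, 6:F. ✗
6: no successors, so □¬q holds vacuously. ✓
7: no successors, so □¬q holds vacuously. ✓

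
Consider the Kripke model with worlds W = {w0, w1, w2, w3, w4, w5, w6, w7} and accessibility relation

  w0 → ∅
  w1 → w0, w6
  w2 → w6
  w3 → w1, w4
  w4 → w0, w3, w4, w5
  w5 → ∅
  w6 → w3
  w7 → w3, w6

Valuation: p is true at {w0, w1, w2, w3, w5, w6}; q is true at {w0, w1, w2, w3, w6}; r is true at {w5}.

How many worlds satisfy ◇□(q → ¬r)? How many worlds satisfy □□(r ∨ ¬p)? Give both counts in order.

For ◇□(q → ¬r):
w0: no successors, so ◇□(q → ¬r) fails. ✗
w1: successors {w0, w6}; □(q → ¬r) there: w0:T, w6:T. ✓
w2: successors {w6}; □(q → ¬r) there: w6:T. ✓
w3: successors {w1, w4}; □(q → ¬r) there: w1:T, w4:T. ✓
w4: successors {w0, w3, w4, w5}; □(q → ¬r) there: w0:T, w3:T, w4:T, w5:T. ✓
w5: no successors, so ◇□(q → ¬r) fails. ✗
w6: successors {w3}; □(q → ¬r) there: w3:T. ✓
w7: successors {w3, w6}; □(q → ¬r) there: w3:T, w6:T. ✓
— 6 worlds.
For □□(r ∨ ¬p):
w0: no successors, so □□(r ∨ ¬p) holds vacuously. ✓
w1: successors {w0, w6}; □(r ∨ ¬p) there: w0:T, w6:F. ✗
w2: successors {w6}; □(r ∨ ¬p) there: w6:F. ✗
w3: successors {w1, w4}; □(r ∨ ¬p) there: w1:F, w4:F. ✗
w4: successors {w0, w3, w4, w5}; □(r ∨ ¬p) there: w0:T, w3:F, w4:F, w5:T. ✗
w5: no successors, so □□(r ∨ ¬p) holds vacuously. ✓
w6: successors {w3}; □(r ∨ ¬p) there: w3:F. ✗
w7: successors {w3, w6}; □(r ∨ ¬p) there: w3:F, w6:F. ✗
— 2 worlds.

6 and 2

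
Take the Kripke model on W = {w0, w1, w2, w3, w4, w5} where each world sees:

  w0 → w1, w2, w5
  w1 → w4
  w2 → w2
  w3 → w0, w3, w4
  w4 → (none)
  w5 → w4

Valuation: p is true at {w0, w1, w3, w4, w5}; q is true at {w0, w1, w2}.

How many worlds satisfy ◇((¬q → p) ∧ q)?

3

w0: successors {w1, w2, w5}; (¬q → p) ∧ q there: w1:T, w2:T, w5:F. ✓
w1: successors {w4}; (¬q → p) ∧ q there: w4:F. ✗
w2: successors {w2}; (¬q → p) ∧ q there: w2:T. ✓
w3: successors {w0, w3, w4}; (¬q → p) ∧ q there: w0:T, w3:F, w4:F. ✓
w4: no successors, so ◇((¬q → p) ∧ q) fails. ✗
w5: successors {w4}; (¬q → p) ∧ q there: w4:F. ✗
Satisfying worlds: {w0, w2, w3}.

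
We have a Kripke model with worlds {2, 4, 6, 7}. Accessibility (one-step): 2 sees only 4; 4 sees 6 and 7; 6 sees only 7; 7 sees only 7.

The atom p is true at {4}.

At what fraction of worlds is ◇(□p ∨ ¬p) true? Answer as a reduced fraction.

3/4

2: successors {4}; □p ∨ ¬p there: 4:F. ✗
4: successors {6, 7}; □p ∨ ¬p there: 6:T, 7:T. ✓
6: successors {7}; □p ∨ ¬p there: 7:T. ✓
7: successors {7}; □p ∨ ¬p there: 7:T. ✓
That's 3 of 4 worlds, so 3/4.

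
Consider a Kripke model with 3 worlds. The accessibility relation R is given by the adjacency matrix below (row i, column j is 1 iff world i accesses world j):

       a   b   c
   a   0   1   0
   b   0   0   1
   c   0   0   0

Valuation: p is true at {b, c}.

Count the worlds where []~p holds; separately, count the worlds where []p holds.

1 and 3

For []~p:
a: successors {b}; ~p there: b:F. ✗
b: successors {c}; ~p there: c:F. ✗
c: no successors, so []~p holds vacuously. ✓
— 1 world.
For []p:
a: successors {b}; p there: b:T. ✓
b: successors {c}; p there: c:T. ✓
c: no successors, so []p holds vacuously. ✓
— 3 worlds.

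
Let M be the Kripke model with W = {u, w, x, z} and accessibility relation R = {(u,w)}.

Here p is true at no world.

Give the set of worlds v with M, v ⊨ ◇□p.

u: successors {w}; □p there: w:T. ✓
w: no successors, so ◇□p fails. ✗
x: no successors, so ◇□p fails. ✗
z: no successors, so ◇□p fails. ✗

{u}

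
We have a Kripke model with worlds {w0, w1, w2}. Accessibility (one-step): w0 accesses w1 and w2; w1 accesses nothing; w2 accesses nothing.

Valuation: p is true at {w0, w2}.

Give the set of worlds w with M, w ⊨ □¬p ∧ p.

{w2}

w0: □¬p is F, p is T. ✗
w1: □¬p is T, p is F. ✗
w2: □¬p is T, p is T. ✓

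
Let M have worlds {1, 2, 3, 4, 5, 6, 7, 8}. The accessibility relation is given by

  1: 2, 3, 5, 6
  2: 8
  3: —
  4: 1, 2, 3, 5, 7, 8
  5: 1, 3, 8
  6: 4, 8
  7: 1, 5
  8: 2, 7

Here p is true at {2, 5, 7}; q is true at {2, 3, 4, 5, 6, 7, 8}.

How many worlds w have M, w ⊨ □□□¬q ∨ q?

1: □□□¬q is F, q is F. ✗
2: □□□¬q is F, q is T. ✓
3: □□□¬q is T, q is T. ✓
4: □□□¬q is F, q is T. ✓
5: □□□¬q is F, q is T. ✓
6: □□□¬q is F, q is T. ✓
7: □□□¬q is F, q is T. ✓
8: □□□¬q is F, q is T. ✓
Satisfying worlds: {2, 3, 4, 5, 6, 7, 8}.

7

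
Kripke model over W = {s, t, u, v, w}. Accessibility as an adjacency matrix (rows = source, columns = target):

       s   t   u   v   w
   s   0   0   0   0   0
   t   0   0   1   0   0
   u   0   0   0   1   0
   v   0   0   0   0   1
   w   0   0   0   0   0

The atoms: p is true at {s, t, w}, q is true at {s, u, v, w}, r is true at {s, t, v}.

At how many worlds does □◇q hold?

4

s: no successors, so □◇q holds vacuously. ✓
t: successors {u}; ◇q there: u:T. ✓
u: successors {v}; ◇q there: v:T. ✓
v: successors {w}; ◇q there: w:F. ✗
w: no successors, so □◇q holds vacuously. ✓
Satisfying worlds: {s, t, u, w}.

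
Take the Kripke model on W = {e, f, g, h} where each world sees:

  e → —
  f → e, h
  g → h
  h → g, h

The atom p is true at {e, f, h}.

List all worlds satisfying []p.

e: no successors, so []p holds vacuously. ✓
f: successors {e, h}; p there: e:T, h:T. ✓
g: successors {h}; p there: h:T. ✓
h: successors {g, h}; p there: g:F, h:T. ✗

{e, f, g}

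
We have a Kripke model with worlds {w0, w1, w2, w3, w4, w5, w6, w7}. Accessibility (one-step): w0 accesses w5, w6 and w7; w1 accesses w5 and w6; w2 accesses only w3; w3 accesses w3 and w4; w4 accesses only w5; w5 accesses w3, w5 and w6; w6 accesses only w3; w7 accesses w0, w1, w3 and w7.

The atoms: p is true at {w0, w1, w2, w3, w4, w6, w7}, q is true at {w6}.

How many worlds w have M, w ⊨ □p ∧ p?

4

w0: □p is F, p is T. ✗
w1: □p is F, p is T. ✗
w2: □p is T, p is T. ✓
w3: □p is T, p is T. ✓
w4: □p is F, p is T. ✗
w5: □p is F, p is F. ✗
w6: □p is T, p is T. ✓
w7: □p is T, p is T. ✓
Satisfying worlds: {w2, w3, w6, w7}.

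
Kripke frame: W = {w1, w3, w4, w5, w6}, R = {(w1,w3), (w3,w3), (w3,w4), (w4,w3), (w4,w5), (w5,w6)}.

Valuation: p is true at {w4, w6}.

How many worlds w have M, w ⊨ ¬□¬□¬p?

w1: □¬□¬p is T. ✗
w3: □¬□¬p is F. ✓
w4: □¬□¬p is T. ✗
w5: □¬□¬p is F. ✓
w6: □¬□¬p is T. ✗
Satisfying worlds: {w3, w5}.

2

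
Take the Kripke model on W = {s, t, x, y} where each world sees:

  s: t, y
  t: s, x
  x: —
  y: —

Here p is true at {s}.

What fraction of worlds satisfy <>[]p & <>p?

s: <>[]p is T, <>p is F. ✗
t: <>[]p is T, <>p is T. ✓
x: <>[]p is F, <>p is F. ✗
y: <>[]p is F, <>p is F. ✗
That's 1 of 4 worlds, so 1/4.

1/4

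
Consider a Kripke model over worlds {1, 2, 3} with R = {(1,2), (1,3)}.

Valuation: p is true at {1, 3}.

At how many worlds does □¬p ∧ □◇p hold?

1: □¬p is F, □◇p is F. ✗
2: □¬p is T, □◇p is T. ✓
3: □¬p is T, □◇p is T. ✓
Satisfying worlds: {2, 3}.

2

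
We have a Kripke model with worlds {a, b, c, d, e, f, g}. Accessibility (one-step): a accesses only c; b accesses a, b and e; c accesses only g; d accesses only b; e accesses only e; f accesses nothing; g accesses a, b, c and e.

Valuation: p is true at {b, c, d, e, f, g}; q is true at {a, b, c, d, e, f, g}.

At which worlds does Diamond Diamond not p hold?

{b, c, d, g}

a: successors {c}; Diamond not p there: c:F. ✗
b: successors {a, b, e}; Diamond not p there: a:F, b:T, e:F. ✓
c: successors {g}; Diamond not p there: g:T. ✓
d: successors {b}; Diamond not p there: b:T. ✓
e: successors {e}; Diamond not p there: e:F. ✗
f: no successors, so Diamond Diamond not p fails. ✗
g: successors {a, b, c, e}; Diamond not p there: a:F, b:T, c:F, e:F. ✓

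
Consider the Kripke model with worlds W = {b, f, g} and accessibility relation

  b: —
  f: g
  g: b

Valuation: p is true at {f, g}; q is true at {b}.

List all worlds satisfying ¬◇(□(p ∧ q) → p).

b: ◇(□(p ∧ q) → p) is F. ✓
f: ◇(□(p ∧ q) → p) is T. ✗
g: ◇(□(p ∧ q) → p) is F. ✓

{b, g}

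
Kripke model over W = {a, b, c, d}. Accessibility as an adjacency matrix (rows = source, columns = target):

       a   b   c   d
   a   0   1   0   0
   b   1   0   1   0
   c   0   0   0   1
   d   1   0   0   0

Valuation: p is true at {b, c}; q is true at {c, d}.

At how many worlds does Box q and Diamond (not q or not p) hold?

1

a: Box q is F, Diamond (not q or not p) is T. ✗
b: Box q is F, Diamond (not q or not p) is T. ✗
c: Box q is T, Diamond (not q or not p) is T. ✓
d: Box q is F, Diamond (not q or not p) is T. ✗
Satisfying worlds: {c}.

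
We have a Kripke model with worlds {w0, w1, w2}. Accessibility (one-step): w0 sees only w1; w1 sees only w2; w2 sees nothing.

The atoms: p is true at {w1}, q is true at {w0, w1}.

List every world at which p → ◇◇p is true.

{w0, w2}

w0: p is F, ◇◇p is F. ✓
w1: p is T, ◇◇p is F. ✗
w2: p is F, ◇◇p is F. ✓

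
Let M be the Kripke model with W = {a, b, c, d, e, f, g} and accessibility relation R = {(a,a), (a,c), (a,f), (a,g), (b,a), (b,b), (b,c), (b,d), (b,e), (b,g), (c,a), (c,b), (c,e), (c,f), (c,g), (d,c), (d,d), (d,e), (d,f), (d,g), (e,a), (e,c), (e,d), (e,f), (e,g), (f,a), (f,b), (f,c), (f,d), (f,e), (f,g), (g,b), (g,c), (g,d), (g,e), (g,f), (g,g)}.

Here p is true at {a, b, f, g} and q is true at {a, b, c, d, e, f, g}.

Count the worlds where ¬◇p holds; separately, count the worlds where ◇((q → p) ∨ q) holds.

0 and 7

For ¬◇p:
a: ◇p is T. ✗
b: ◇p is T. ✗
c: ◇p is T. ✗
d: ◇p is T. ✗
e: ◇p is T. ✗
f: ◇p is T. ✗
g: ◇p is T. ✗
— 0 worlds.
For ◇((q → p) ∨ q):
a: successors {a, c, f, g}; (q → p) ∨ q there: a:T, c:T, f:T, g:T. ✓
b: successors {a, b, c, d, e, g}; (q → p) ∨ q there: a:T, b:T, c:T, d:T, e:T, g:T. ✓
c: successors {a, b, e, f, g}; (q → p) ∨ q there: a:T, b:T, e:T, f:T, g:T. ✓
d: successors {c, d, e, f, g}; (q → p) ∨ q there: c:T, d:T, e:T, f:T, g:T. ✓
e: successors {a, c, d, f, g}; (q → p) ∨ q there: a:T, c:T, d:T, f:T, g:T. ✓
f: successors {a, b, c, d, e, g}; (q → p) ∨ q there: a:T, b:T, c:T, d:T, e:T, g:T. ✓
g: successors {b, c, d, e, f, g}; (q → p) ∨ q there: b:T, c:T, d:T, e:T, f:T, g:T. ✓
— 7 worlds.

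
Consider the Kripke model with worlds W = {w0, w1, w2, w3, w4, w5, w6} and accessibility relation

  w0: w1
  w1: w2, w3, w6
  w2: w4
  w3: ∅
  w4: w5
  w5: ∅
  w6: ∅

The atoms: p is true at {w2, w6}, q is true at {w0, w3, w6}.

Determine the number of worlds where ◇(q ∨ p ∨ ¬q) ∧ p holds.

w0: ◇(q ∨ p ∨ ¬q) is T, p is F. ✗
w1: ◇(q ∨ p ∨ ¬q) is T, p is F. ✗
w2: ◇(q ∨ p ∨ ¬q) is T, p is T. ✓
w3: ◇(q ∨ p ∨ ¬q) is F, p is F. ✗
w4: ◇(q ∨ p ∨ ¬q) is T, p is F. ✗
w5: ◇(q ∨ p ∨ ¬q) is F, p is F. ✗
w6: ◇(q ∨ p ∨ ¬q) is F, p is T. ✗
Satisfying worlds: {w2}.

1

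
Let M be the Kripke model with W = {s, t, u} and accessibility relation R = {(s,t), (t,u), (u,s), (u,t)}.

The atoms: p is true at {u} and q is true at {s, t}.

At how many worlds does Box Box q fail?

s: successors {t}; Box q there: t:F. ✗
t: successors {u}; Box q there: u:T. ✓
u: successors {s, t}; Box q there: s:T, t:F. ✗
Satisfying worlds: {t}.
So Box Box q fails at the other 2 worlds.

2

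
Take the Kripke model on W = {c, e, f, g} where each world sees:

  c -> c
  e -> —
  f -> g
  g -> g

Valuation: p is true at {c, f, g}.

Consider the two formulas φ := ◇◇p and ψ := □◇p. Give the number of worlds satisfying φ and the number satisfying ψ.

3 and 4

For ◇◇p:
c: successors {c}; ◇p there: c:T. ✓
e: no successors, so ◇◇p fails. ✗
f: successors {g}; ◇p there: g:T. ✓
g: successors {g}; ◇p there: g:T. ✓
— 3 worlds.
For □◇p:
c: successors {c}; ◇p there: c:T. ✓
e: no successors, so □◇p holds vacuously. ✓
f: successors {g}; ◇p there: g:T. ✓
g: successors {g}; ◇p there: g:T. ✓
— 4 worlds.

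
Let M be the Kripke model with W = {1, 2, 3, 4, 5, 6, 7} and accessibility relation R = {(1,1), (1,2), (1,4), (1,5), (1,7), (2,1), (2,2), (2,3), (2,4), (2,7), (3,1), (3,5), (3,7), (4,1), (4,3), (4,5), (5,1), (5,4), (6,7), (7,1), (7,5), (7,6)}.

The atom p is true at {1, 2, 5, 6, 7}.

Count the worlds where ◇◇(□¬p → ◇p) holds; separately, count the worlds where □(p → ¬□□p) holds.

For ◇◇(□¬p → ◇p):
1: successors {1, 2, 4, 5, 7}; ◇(□¬p → ◇p) there: 1:T, 2:T, 4:T, 5:T, 7:T. ✓
2: successors {1, 2, 3, 4, 7}; ◇(□¬p → ◇p) there: 1:T, 2:T, 3:T, 4:T, 7:T. ✓
3: successors {1, 5, 7}; ◇(□¬p → ◇p) there: 1:T, 5:T, 7:T. ✓
4: successors {1, 3, 5}; ◇(□¬p → ◇p) there: 1:T, 3:T, 5:T. ✓
5: successors {1, 4}; ◇(□¬p → ◇p) there: 1:T, 4:T. ✓
6: successors {7}; ◇(□¬p → ◇p) there: 7:T. ✓
7: successors {1, 5, 6}; ◇(□¬p → ◇p) there: 1:T, 5:T, 6:T. ✓
— 7 worlds.
For □(p → ¬□□p):
1: successors {1, 2, 4, 5, 7}; p → ¬□□p there: 1:T, 2:T, 4:T, 5:T, 7:T. ✓
2: successors {1, 2, 3, 4, 7}; p → ¬□□p there: 1:T, 2:T, 3:T, 4:T, 7:T. ✓
3: successors {1, 5, 7}; p → ¬□□p there: 1:T, 5:T, 7:T. ✓
4: successors {1, 3, 5}; p → ¬□□p there: 1:T, 3:T, 5:T. ✓
5: successors {1, 4}; p → ¬□□p there: 1:T, 4:T. ✓
6: successors {7}; p → ¬□□p there: 7:T. ✓
7: successors {1, 5, 6}; p → ¬□□p there: 1:T, 5:T, 6:F. ✗
— 6 worlds.

7 and 6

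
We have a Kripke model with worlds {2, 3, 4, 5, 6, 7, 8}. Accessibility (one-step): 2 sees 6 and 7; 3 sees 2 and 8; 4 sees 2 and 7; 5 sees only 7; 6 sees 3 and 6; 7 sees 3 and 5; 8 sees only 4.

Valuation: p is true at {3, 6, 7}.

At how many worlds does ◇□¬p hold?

3

2: successors {6, 7}; □¬p there: 6:F, 7:F. ✗
3: successors {2, 8}; □¬p there: 2:F, 8:T. ✓
4: successors {2, 7}; □¬p there: 2:F, 7:F. ✗
5: successors {7}; □¬p there: 7:F. ✗
6: successors {3, 6}; □¬p there: 3:T, 6:F. ✓
7: successors {3, 5}; □¬p there: 3:T, 5:F. ✓
8: successors {4}; □¬p there: 4:F. ✗
Satisfying worlds: {3, 6, 7}.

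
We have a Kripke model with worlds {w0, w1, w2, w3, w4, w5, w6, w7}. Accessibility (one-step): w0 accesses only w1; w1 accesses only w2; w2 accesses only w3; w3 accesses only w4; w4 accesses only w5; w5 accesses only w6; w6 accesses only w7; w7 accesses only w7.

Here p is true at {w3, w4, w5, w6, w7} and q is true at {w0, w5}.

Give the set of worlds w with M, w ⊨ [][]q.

w0: successors {w1}; []q there: w1:F. ✗
w1: successors {w2}; []q there: w2:F. ✗
w2: successors {w3}; []q there: w3:F. ✗
w3: successors {w4}; []q there: w4:T. ✓
w4: successors {w5}; []q there: w5:F. ✗
w5: successors {w6}; []q there: w6:F. ✗
w6: successors {w7}; []q there: w7:F. ✗
w7: successors {w7}; []q there: w7:F. ✗

{w3}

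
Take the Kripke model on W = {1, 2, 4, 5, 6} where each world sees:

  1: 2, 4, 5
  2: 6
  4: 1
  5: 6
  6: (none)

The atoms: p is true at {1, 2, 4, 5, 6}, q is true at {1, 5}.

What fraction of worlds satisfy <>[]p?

1: successors {2, 4, 5}; []p there: 2:T, 4:T, 5:T. ✓
2: successors {6}; []p there: 6:T. ✓
4: successors {1}; []p there: 1:T. ✓
5: successors {6}; []p there: 6:T. ✓
6: no successors, so <>[]p fails. ✗
That's 4 of 5 worlds, so 4/5.

4/5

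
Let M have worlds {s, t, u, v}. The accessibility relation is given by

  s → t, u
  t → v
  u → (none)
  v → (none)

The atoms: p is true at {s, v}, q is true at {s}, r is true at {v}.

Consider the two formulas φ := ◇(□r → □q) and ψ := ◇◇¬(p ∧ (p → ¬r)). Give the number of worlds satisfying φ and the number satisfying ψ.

2 and 1

For ◇(□r → □q):
s: successors {t, u}; □r → □q there: t:F, u:T. ✓
t: successors {v}; □r → □q there: v:T. ✓
u: no successors, so ◇(□r → □q) fails. ✗
v: no successors, so ◇(□r → □q) fails. ✗
— 2 worlds.
For ◇◇¬(p ∧ (p → ¬r)):
s: successors {t, u}; ◇¬(p ∧ (p → ¬r)) there: t:T, u:F. ✓
t: successors {v}; ◇¬(p ∧ (p → ¬r)) there: v:F. ✗
u: no successors, so ◇◇¬(p ∧ (p → ¬r)) fails. ✗
v: no successors, so ◇◇¬(p ∧ (p → ¬r)) fails. ✗
— 1 world.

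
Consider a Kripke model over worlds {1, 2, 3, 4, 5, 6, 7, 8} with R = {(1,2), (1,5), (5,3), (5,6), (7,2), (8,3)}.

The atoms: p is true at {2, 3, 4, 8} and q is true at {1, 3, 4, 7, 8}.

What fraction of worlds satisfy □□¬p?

1: successors {2, 5}; □¬p there: 2:T, 5:F. ✗
2: no successors, so □□¬p holds vacuously. ✓
3: no successors, so □□¬p holds vacuously. ✓
4: no successors, so □□¬p holds vacuously. ✓
5: successors {3, 6}; □¬p there: 3:T, 6:T. ✓
6: no successors, so □□¬p holds vacuously. ✓
7: successors {2}; □¬p there: 2:T. ✓
8: successors {3}; □¬p there: 3:T. ✓
That's 7 of 8 worlds, so 7/8.

7/8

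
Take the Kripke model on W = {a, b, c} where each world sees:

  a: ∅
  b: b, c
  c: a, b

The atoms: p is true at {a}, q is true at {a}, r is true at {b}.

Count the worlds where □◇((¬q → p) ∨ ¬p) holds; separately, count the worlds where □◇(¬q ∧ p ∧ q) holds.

2 and 1

For □◇((¬q → p) ∨ ¬p):
a: no successors, so □◇((¬q → p) ∨ ¬p) holds vacuously. ✓
b: successors {b, c}; ◇((¬q → p) ∨ ¬p) there: b:T, c:T. ✓
c: successors {a, b}; ◇((¬q → p) ∨ ¬p) there: a:F, b:T. ✗
— 2 worlds.
For □◇(¬q ∧ p ∧ q):
a: no successors, so □◇(¬q ∧ p ∧ q) holds vacuously. ✓
b: successors {b, c}; ◇(¬q ∧ p ∧ q) there: b:F, c:F. ✗
c: successors {a, b}; ◇(¬q ∧ p ∧ q) there: a:F, b:F. ✗
— 1 world.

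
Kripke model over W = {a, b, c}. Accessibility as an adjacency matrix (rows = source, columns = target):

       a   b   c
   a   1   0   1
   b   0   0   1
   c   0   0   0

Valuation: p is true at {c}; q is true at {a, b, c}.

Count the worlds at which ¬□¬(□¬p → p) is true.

2

a: □¬(□¬p → p) is F. ✓
b: □¬(□¬p → p) is F. ✓
c: □¬(□¬p → p) is T. ✗
Satisfying worlds: {a, b}.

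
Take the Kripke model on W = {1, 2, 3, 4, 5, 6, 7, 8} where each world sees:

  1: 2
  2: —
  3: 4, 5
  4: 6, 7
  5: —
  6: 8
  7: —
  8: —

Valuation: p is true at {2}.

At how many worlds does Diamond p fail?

7

1: successors {2}; p there: 2:T. ✓
2: no successors, so Diamond p fails. ✗
3: successors {4, 5}; p there: 4:F, 5:F. ✗
4: successors {6, 7}; p there: 6:F, 7:F. ✗
5: no successors, so Diamond p fails. ✗
6: successors {8}; p there: 8:F. ✗
7: no successors, so Diamond p fails. ✗
8: no successors, so Diamond p fails. ✗
Satisfying worlds: {1}.
So Diamond p fails at the other 7 worlds.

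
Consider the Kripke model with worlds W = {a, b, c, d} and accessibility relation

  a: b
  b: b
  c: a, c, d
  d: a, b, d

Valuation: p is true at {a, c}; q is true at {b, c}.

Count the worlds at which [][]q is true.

a: successors {b}; []q there: b:T. ✓
b: successors {b}; []q there: b:T. ✓
c: successors {a, c, d}; []q there: a:T, c:F, d:F. ✗
d: successors {a, b, d}; []q there: a:T, b:T, d:F. ✗
Satisfying worlds: {a, b}.

2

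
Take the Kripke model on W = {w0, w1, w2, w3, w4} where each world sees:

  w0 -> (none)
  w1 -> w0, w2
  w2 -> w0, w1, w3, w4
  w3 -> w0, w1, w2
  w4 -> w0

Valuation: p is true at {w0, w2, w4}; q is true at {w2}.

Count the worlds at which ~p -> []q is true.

w0: ~p is F, []q is T. ✓
w1: ~p is T, []q is F. ✗
w2: ~p is F, []q is F. ✓
w3: ~p is T, []q is F. ✗
w4: ~p is F, []q is F. ✓
Satisfying worlds: {w0, w2, w4}.

3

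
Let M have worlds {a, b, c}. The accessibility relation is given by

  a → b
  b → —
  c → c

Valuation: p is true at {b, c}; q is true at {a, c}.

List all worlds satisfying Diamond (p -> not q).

a: successors {b}; p -> not q there: b:T. ✓
b: no successors, so Diamond (p -> not q) fails. ✗
c: successors {c}; p -> not q there: c:F. ✗

{a}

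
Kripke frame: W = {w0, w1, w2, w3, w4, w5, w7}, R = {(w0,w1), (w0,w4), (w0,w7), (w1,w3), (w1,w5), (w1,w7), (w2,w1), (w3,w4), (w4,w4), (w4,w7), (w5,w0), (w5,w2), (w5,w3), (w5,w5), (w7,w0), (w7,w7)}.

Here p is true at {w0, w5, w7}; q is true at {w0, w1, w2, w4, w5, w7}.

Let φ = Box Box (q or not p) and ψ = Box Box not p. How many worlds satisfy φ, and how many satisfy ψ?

For Box Box (q or not p):
w0: successors {w1, w4, w7}; Box (q or not p) there: w1:T, w4:T, w7:T. ✓
w1: successors {w3, w5, w7}; Box (q or not p) there: w3:T, w5:T, w7:T. ✓
w2: successors {w1}; Box (q or not p) there: w1:T. ✓
w3: successors {w4}; Box (q or not p) there: w4:T. ✓
w4: successors {w4, w7}; Box (q or not p) there: w4:T, w7:T. ✓
w5: successors {w0, w2, w3, w5}; Box (q or not p) there: w0:T, w2:T, w3:T, w5:T. ✓
w7: successors {w0, w7}; Box (q or not p) there: w0:T, w7:T. ✓
— 7 worlds.
For Box Box not p:
w0: successors {w1, w4, w7}; Box not p there: w1:F, w4:F, w7:F. ✗
w1: successors {w3, w5, w7}; Box not p there: w3:T, w5:F, w7:F. ✗
w2: successors {w1}; Box not p there: w1:F. ✗
w3: successors {w4}; Box not p there: w4:F. ✗
w4: successors {w4, w7}; Box not p there: w4:F, w7:F. ✗
w5: successors {w0, w2, w3, w5}; Box not p there: w0:F, w2:T, w3:T, w5:F. ✗
w7: successors {w0, w7}; Box not p there: w0:F, w7:F. ✗
— 0 worlds.

7 and 0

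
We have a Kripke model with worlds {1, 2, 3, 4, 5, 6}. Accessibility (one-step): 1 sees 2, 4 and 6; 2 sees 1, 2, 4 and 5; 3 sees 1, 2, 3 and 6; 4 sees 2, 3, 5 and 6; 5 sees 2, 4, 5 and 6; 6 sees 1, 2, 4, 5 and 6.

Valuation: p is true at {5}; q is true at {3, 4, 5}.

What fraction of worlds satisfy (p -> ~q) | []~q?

1: p -> ~q is T, []~q is F. ✓
2: p -> ~q is T, []~q is F. ✓
3: p -> ~q is T, []~q is F. ✓
4: p -> ~q is T, []~q is F. ✓
5: p -> ~q is F, []~q is F. ✗
6: p -> ~q is T, []~q is F. ✓
That's 5 of 6 worlds, so 5/6.

5/6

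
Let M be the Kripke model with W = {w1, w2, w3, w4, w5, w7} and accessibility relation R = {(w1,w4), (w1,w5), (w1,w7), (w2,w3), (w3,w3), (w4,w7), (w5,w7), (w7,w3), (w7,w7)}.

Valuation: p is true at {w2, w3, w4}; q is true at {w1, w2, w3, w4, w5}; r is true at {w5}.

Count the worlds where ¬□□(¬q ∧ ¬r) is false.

0

w1: □□(¬q ∧ ¬r) is F. ✓
w2: □□(¬q ∧ ¬r) is F. ✓
w3: □□(¬q ∧ ¬r) is F. ✓
w4: □□(¬q ∧ ¬r) is F. ✓
w5: □□(¬q ∧ ¬r) is F. ✓
w7: □□(¬q ∧ ¬r) is F. ✓
Satisfying worlds: {w1, w2, w3, w4, w5, w7}.
So ¬□□(¬q ∧ ¬r) fails at the other 0 worlds.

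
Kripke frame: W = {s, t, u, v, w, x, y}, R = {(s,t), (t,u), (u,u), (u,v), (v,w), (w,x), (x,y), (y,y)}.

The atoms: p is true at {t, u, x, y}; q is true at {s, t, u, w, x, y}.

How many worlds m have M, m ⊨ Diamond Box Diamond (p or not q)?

6

s: successors {t}; Box Diamond (p or not q) there: t:T. ✓
t: successors {u}; Box Diamond (p or not q) there: u:F. ✗
u: successors {u, v}; Box Diamond (p or not q) there: u:F, v:T. ✓
v: successors {w}; Box Diamond (p or not q) there: w:T. ✓
w: successors {x}; Box Diamond (p or not q) there: x:T. ✓
x: successors {y}; Box Diamond (p or not q) there: y:T. ✓
y: successors {y}; Box Diamond (p or not q) there: y:T. ✓
Satisfying worlds: {s, u, v, w, x, y}.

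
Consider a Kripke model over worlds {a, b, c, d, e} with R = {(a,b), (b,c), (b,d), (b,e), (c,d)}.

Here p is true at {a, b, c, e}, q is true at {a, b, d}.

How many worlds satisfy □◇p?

3

a: successors {b}; ◇p there: b:T. ✓
b: successors {c, d, e}; ◇p there: c:F, d:F, e:F. ✗
c: successors {d}; ◇p there: d:F. ✗
d: no successors, so □◇p holds vacuously. ✓
e: no successors, so □◇p holds vacuously. ✓
Satisfying worlds: {a, d, e}.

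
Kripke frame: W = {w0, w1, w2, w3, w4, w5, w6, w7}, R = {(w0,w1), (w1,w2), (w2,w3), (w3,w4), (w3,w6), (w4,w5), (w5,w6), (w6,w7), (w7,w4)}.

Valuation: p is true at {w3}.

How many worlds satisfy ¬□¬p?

1

w0: □¬p is T. ✗
w1: □¬p is T. ✗
w2: □¬p is F. ✓
w3: □¬p is T. ✗
w4: □¬p is T. ✗
w5: □¬p is T. ✗
w6: □¬p is T. ✗
w7: □¬p is T. ✗
Satisfying worlds: {w2}.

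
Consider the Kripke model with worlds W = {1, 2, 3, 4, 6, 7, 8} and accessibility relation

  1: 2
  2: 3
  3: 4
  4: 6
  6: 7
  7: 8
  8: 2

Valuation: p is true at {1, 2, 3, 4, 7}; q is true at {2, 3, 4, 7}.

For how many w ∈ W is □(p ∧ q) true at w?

1: successors {2}; p ∧ q there: 2:T. ✓
2: successors {3}; p ∧ q there: 3:T. ✓
3: successors {4}; p ∧ q there: 4:T. ✓
4: successors {6}; p ∧ q there: 6:F. ✗
6: successors {7}; p ∧ q there: 7:T. ✓
7: successors {8}; p ∧ q there: 8:F. ✗
8: successors {2}; p ∧ q there: 2:T. ✓
Satisfying worlds: {1, 2, 3, 6, 8}.

5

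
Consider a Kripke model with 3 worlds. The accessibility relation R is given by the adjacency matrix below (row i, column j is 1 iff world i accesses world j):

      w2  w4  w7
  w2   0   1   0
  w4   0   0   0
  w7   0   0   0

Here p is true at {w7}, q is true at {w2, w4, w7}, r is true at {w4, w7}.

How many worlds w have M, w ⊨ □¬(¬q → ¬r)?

w2: successors {w4}; ¬(¬q → ¬r) there: w4:F. ✗
w4: no successors, so □¬(¬q → ¬r) holds vacuously. ✓
w7: no successors, so □¬(¬q → ¬r) holds vacuously. ✓
Satisfying worlds: {w4, w7}.

2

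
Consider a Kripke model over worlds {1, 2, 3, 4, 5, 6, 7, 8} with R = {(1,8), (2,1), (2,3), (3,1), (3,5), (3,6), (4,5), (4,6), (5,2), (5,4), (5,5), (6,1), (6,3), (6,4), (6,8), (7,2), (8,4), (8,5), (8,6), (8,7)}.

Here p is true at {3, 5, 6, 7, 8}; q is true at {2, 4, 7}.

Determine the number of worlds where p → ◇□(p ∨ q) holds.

7

1: p is F, ◇□(p ∨ q) is T. ✓
2: p is F, ◇□(p ∨ q) is T. ✓
3: p is T, ◇□(p ∨ q) is T. ✓
4: p is F, ◇□(p ∨ q) is T. ✓
5: p is T, ◇□(p ∨ q) is T. ✓
6: p is T, ◇□(p ∨ q) is T. ✓
7: p is T, ◇□(p ∨ q) is F. ✗
8: p is T, ◇□(p ∨ q) is T. ✓
Satisfying worlds: {1, 2, 3, 4, 5, 6, 8}.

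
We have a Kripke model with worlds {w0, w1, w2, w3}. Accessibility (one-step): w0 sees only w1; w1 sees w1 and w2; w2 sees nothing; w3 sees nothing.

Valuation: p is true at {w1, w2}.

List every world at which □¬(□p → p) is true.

w0: successors {w1}; ¬(□p → p) there: w1:F. ✗
w1: successors {w1, w2}; ¬(□p → p) there: w1:F, w2:F. ✗
w2: no successors, so □¬(□p → p) holds vacuously. ✓
w3: no successors, so □¬(□p → p) holds vacuously. ✓

{w2, w3}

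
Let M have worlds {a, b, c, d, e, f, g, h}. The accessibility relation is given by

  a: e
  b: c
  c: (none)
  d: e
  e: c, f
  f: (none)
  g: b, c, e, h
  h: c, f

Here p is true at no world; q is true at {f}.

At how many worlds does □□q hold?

5

a: successors {e}; □q there: e:F. ✗
b: successors {c}; □q there: c:T. ✓
c: no successors, so □□q holds vacuously. ✓
d: successors {e}; □q there: e:F. ✗
e: successors {c, f}; □q there: c:T, f:T. ✓
f: no successors, so □□q holds vacuously. ✓
g: successors {b, c, e, h}; □q there: b:F, c:T, e:F, h:F. ✗
h: successors {c, f}; □q there: c:T, f:T. ✓
Satisfying worlds: {b, c, e, f, h}.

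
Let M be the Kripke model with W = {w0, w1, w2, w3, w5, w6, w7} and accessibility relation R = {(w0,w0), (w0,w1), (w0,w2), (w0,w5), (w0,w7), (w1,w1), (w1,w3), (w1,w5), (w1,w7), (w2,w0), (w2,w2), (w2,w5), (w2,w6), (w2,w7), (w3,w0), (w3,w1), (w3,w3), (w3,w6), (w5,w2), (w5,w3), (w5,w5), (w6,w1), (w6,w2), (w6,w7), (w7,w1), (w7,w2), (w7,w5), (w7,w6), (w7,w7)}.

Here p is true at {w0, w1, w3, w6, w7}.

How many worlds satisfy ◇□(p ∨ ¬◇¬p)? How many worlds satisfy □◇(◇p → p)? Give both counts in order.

3 and 7

For ◇□(p ∨ ¬◇¬p):
w0: successors {w0, w1, w2, w5, w7}; □(p ∨ ¬◇¬p) there: w0:F, w1:F, w2:F, w5:F, w7:F. ✗
w1: successors {w1, w3, w5, w7}; □(p ∨ ¬◇¬p) there: w1:F, w3:T, w5:F, w7:F. ✓
w2: successors {w0, w2, w5, w6, w7}; □(p ∨ ¬◇¬p) there: w0:F, w2:F, w5:F, w6:F, w7:F. ✗
w3: successors {w0, w1, w3, w6}; □(p ∨ ¬◇¬p) there: w0:F, w1:F, w3:T, w6:F. ✓
w5: successors {w2, w3, w5}; □(p ∨ ¬◇¬p) there: w2:F, w3:T, w5:F. ✓
w6: successors {w1, w2, w7}; □(p ∨ ¬◇¬p) there: w1:F, w2:F, w7:F. ✗
w7: successors {w1, w2, w5, w6, w7}; □(p ∨ ¬◇¬p) there: w1:F, w2:F, w5:F, w6:F, w7:F. ✗
— 3 worlds.
For □◇(◇p → p):
w0: successors {w0, w1, w2, w5, w7}; ◇(◇p → p) there: w0:T, w1:T, w2:T, w5:T, w7:T. ✓
w1: successors {w1, w3, w5, w7}; ◇(◇p → p) there: w1:T, w3:T, w5:T, w7:T. ✓
w2: successors {w0, w2, w5, w6, w7}; ◇(◇p → p) there: w0:T, w2:T, w5:T, w6:T, w7:T. ✓
w3: successors {w0, w1, w3, w6}; ◇(◇p → p) there: w0:T, w1:T, w3:T, w6:T. ✓
w5: successors {w2, w3, w5}; ◇(◇p → p) there: w2:T, w3:T, w5:T. ✓
w6: successors {w1, w2, w7}; ◇(◇p → p) there: w1:T, w2:T, w7:T. ✓
w7: successors {w1, w2, w5, w6, w7}; ◇(◇p → p) there: w1:T, w2:T, w5:T, w6:T, w7:T. ✓
— 7 worlds.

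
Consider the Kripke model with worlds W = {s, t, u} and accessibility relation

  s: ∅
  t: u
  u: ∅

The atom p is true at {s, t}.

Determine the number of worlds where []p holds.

s: no successors, so []p holds vacuously. ✓
t: successors {u}; p there: u:F. ✗
u: no successors, so []p holds vacuously. ✓
Satisfying worlds: {s, u}.

2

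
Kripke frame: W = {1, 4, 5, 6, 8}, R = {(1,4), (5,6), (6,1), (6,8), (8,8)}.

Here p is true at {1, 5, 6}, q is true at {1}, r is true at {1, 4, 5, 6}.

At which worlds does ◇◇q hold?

{5}

1: successors {4}; ◇q there: 4:F. ✗
4: no successors, so ◇◇q fails. ✗
5: successors {6}; ◇q there: 6:T. ✓
6: successors {1, 8}; ◇q there: 1:F, 8:F. ✗
8: successors {8}; ◇q there: 8:F. ✗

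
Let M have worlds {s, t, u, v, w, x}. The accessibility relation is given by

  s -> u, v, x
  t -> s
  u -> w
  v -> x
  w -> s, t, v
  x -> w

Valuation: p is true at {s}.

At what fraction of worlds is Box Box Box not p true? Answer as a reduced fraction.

1/3

s: successors {u, v, x}; Box Box not p there: u:F, v:T, x:F. ✗
t: successors {s}; Box Box not p there: s:T. ✓
u: successors {w}; Box Box not p there: w:F. ✗
v: successors {x}; Box Box not p there: x:F. ✗
w: successors {s, t, v}; Box Box not p there: s:T, t:T, v:T. ✓
x: successors {w}; Box Box not p there: w:F. ✗
That's 2 of 6 worlds, so 2/6 = 1/3.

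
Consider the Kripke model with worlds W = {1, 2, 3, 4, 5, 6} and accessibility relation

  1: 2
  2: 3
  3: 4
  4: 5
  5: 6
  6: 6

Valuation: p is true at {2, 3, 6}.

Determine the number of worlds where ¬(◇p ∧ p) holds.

4

1: ◇p ∧ p is F. ✓
2: ◇p ∧ p is T. ✗
3: ◇p ∧ p is F. ✓
4: ◇p ∧ p is F. ✓
5: ◇p ∧ p is F. ✓
6: ◇p ∧ p is T. ✗
Satisfying worlds: {1, 3, 4, 5}.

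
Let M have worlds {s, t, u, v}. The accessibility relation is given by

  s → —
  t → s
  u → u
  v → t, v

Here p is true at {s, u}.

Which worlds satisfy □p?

{s, t, u}

s: no successors, so □p holds vacuously. ✓
t: successors {s}; p there: s:T. ✓
u: successors {u}; p there: u:T. ✓
v: successors {t, v}; p there: t:F, v:F. ✗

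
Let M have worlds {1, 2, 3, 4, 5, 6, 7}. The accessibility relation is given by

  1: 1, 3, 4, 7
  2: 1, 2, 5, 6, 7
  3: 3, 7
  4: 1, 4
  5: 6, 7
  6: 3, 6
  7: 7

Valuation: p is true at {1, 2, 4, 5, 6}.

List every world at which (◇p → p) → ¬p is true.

{3, 7}

1: ◇p → p is T, ¬p is F. ✗
2: ◇p → p is T, ¬p is F. ✗
3: ◇p → p is T, ¬p is T. ✓
4: ◇p → p is T, ¬p is F. ✗
5: ◇p → p is T, ¬p is F. ✗
6: ◇p → p is T, ¬p is F. ✗
7: ◇p → p is T, ¬p is T. ✓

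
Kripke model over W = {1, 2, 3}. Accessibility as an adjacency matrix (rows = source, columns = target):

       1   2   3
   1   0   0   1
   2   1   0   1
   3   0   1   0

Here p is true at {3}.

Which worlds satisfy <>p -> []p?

{1, 3}

1: <>p is T, []p is T. ✓
2: <>p is T, []p is F. ✗
3: <>p is F, []p is F. ✓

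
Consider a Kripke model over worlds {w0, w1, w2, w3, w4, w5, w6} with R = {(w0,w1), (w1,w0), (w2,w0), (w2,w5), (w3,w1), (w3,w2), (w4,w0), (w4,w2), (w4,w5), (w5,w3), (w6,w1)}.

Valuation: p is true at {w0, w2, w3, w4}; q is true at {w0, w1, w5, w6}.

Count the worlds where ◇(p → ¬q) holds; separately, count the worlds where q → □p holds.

For ◇(p → ¬q):
w0: successors {w1}; p → ¬q there: w1:T. ✓
w1: successors {w0}; p → ¬q there: w0:F. ✗
w2: successors {w0, w5}; p → ¬q there: w0:F, w5:T. ✓
w3: successors {w1, w2}; p → ¬q there: w1:T, w2:T. ✓
w4: successors {w0, w2, w5}; p → ¬q there: w0:F, w2:T, w5:T. ✓
w5: successors {w3}; p → ¬q there: w3:T. ✓
w6: successors {w1}; p → ¬q there: w1:T. ✓
— 6 worlds.
For q → □p:
w0: q is T, □p is F. ✗
w1: q is T, □p is T. ✓
w2: q is F, □p is F. ✓
w3: q is F, □p is F. ✓
w4: q is F, □p is F. ✓
w5: q is T, □p is T. ✓
w6: q is T, □p is F. ✗
— 5 worlds.

6 and 5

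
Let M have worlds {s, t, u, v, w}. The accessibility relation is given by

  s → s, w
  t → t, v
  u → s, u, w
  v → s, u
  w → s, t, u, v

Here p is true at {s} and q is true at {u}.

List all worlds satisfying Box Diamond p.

{s, u, v}

s: successors {s, w}; Diamond p there: s:T, w:T. ✓
t: successors {t, v}; Diamond p there: t:F, v:T. ✗
u: successors {s, u, w}; Diamond p there: s:T, u:T, w:T. ✓
v: successors {s, u}; Diamond p there: s:T, u:T. ✓
w: successors {s, t, u, v}; Diamond p there: s:T, t:F, u:T, v:T. ✗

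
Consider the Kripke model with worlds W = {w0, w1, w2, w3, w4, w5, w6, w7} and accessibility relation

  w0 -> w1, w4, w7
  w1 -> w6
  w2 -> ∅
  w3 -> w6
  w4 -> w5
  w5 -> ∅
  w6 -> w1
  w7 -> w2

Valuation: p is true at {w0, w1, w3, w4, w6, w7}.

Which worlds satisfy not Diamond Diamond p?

{w2, w4, w5, w7}

w0: Diamond Diamond p is T. ✗
w1: Diamond Diamond p is T. ✗
w2: Diamond Diamond p is F. ✓
w3: Diamond Diamond p is T. ✗
w4: Diamond Diamond p is F. ✓
w5: Diamond Diamond p is F. ✓
w6: Diamond Diamond p is T. ✗
w7: Diamond Diamond p is F. ✓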